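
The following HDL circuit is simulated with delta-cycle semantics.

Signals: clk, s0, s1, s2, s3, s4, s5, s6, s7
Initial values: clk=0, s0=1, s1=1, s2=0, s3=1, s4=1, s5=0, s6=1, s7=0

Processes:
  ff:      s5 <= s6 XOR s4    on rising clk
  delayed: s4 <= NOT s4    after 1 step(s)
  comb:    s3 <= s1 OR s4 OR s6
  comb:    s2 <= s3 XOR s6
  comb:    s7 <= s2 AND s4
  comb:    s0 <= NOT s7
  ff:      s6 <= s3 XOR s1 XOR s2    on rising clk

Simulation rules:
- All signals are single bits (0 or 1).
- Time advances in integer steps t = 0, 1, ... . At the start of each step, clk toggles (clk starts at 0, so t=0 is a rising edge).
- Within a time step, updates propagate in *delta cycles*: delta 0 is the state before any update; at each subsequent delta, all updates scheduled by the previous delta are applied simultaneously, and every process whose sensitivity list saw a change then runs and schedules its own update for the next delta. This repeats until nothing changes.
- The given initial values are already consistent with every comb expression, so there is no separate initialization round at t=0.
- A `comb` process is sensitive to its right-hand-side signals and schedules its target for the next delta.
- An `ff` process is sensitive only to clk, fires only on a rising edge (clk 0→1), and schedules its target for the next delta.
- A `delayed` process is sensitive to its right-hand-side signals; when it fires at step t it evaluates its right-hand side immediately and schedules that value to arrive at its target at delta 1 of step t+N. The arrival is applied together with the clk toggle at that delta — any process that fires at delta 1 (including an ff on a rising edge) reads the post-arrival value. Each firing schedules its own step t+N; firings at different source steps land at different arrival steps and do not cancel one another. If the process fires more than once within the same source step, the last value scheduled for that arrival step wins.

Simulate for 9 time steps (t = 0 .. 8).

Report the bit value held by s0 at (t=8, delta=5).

0

t0.Δ0 s5=0 s2=0 s4=1 s0=1 s7=0 s6=1 clk=0 s3=1 s1=1
t0.Δ1 s5=0 s2=0 s4=1 s0=1 s7=0 s6=1 clk=1 s3=1 s1=1
t0.Δ2 s5=0 s2=0 s4=1 s0=1 s7=0 s6=0 clk=1 s3=1 s1=1
t0.Δ3 s5=0 s2=1 s4=1 s0=1 s7=0 s6=0 clk=1 s3=1 s1=1
t0.Δ4 s5=0 s2=1 s4=1 s0=1 s7=1 s6=0 clk=1 s3=1 s1=1
t0.Δ5 s5=0 s2=1 s4=1 s0=0 s7=1 s6=0 clk=1 s3=1 s1=1
t1.Δ0 s5=0 s2=1 s4=1 s0=0 s7=1 s6=0 clk=1 s3=1 s1=1
t1.Δ1 s5=0 s2=1 s4=1 s0=0 s7=1 s6=0 clk=0 s3=1 s1=1
t2.Δ0 s5=0 s2=1 s4=1 s0=0 s7=1 s6=0 clk=0 s3=1 s1=1
t2.Δ1 s5=0 s2=1 s4=1 s0=0 s7=1 s6=0 clk=1 s3=1 s1=1
t2.Δ2 s5=1 s2=1 s4=1 s0=0 s7=1 s6=1 clk=1 s3=1 s1=1
t2.Δ3 s5=1 s2=0 s4=1 s0=0 s7=1 s6=1 clk=1 s3=1 s1=1
t2.Δ4 s5=1 s2=0 s4=1 s0=0 s7=0 s6=1 clk=1 s3=1 s1=1
t2.Δ5 s5=1 s2=0 s4=1 s0=1 s7=0 s6=1 clk=1 s3=1 s1=1
t3.Δ0 s5=1 s2=0 s4=1 s0=1 s7=0 s6=1 clk=1 s3=1 s1=1
t3.Δ1 s5=1 s2=0 s4=1 s0=1 s7=0 s6=1 clk=0 s3=1 s1=1
t4.Δ0 s5=1 s2=0 s4=1 s0=1 s7=0 s6=1 clk=0 s3=1 s1=1
t4.Δ1 s5=1 s2=0 s4=1 s0=1 s7=0 s6=1 clk=1 s3=1 s1=1
t4.Δ2 s5=0 s2=0 s4=1 s0=1 s7=0 s6=0 clk=1 s3=1 s1=1
t4.Δ3 s5=0 s2=1 s4=1 s0=1 s7=0 s6=0 clk=1 s3=1 s1=1
t4.Δ4 s5=0 s2=1 s4=1 s0=1 s7=1 s6=0 clk=1 s3=1 s1=1
t4.Δ5 s5=0 s2=1 s4=1 s0=0 s7=1 s6=0 clk=1 s3=1 s1=1
t5.Δ0 s5=0 s2=1 s4=1 s0=0 s7=1 s6=0 clk=1 s3=1 s1=1
t5.Δ1 s5=0 s2=1 s4=1 s0=0 s7=1 s6=0 clk=0 s3=1 s1=1
t6.Δ0 s5=0 s2=1 s4=1 s0=0 s7=1 s6=0 clk=0 s3=1 s1=1
t6.Δ1 s5=0 s2=1 s4=1 s0=0 s7=1 s6=0 clk=1 s3=1 s1=1
t6.Δ2 s5=1 s2=1 s4=1 s0=0 s7=1 s6=1 clk=1 s3=1 s1=1
t6.Δ3 s5=1 s2=0 s4=1 s0=0 s7=1 s6=1 clk=1 s3=1 s1=1
t6.Δ4 s5=1 s2=0 s4=1 s0=0 s7=0 s6=1 clk=1 s3=1 s1=1
t6.Δ5 s5=1 s2=0 s4=1 s0=1 s7=0 s6=1 clk=1 s3=1 s1=1
t7.Δ0 s5=1 s2=0 s4=1 s0=1 s7=0 s6=1 clk=1 s3=1 s1=1
t7.Δ1 s5=1 s2=0 s4=1 s0=1 s7=0 s6=1 clk=0 s3=1 s1=1
t8.Δ0 s5=1 s2=0 s4=1 s0=1 s7=0 s6=1 clk=0 s3=1 s1=1
t8.Δ1 s5=1 s2=0 s4=1 s0=1 s7=0 s6=1 clk=1 s3=1 s1=1
t8.Δ2 s5=0 s2=0 s4=1 s0=1 s7=0 s6=0 clk=1 s3=1 s1=1
t8.Δ3 s5=0 s2=1 s4=1 s0=1 s7=0 s6=0 clk=1 s3=1 s1=1
t8.Δ4 s5=0 s2=1 s4=1 s0=1 s7=1 s6=0 clk=1 s3=1 s1=1
t8.Δ5 s5=0 s2=1 s4=1 s0=0 s7=1 s6=0 clk=1 s3=1 s1=1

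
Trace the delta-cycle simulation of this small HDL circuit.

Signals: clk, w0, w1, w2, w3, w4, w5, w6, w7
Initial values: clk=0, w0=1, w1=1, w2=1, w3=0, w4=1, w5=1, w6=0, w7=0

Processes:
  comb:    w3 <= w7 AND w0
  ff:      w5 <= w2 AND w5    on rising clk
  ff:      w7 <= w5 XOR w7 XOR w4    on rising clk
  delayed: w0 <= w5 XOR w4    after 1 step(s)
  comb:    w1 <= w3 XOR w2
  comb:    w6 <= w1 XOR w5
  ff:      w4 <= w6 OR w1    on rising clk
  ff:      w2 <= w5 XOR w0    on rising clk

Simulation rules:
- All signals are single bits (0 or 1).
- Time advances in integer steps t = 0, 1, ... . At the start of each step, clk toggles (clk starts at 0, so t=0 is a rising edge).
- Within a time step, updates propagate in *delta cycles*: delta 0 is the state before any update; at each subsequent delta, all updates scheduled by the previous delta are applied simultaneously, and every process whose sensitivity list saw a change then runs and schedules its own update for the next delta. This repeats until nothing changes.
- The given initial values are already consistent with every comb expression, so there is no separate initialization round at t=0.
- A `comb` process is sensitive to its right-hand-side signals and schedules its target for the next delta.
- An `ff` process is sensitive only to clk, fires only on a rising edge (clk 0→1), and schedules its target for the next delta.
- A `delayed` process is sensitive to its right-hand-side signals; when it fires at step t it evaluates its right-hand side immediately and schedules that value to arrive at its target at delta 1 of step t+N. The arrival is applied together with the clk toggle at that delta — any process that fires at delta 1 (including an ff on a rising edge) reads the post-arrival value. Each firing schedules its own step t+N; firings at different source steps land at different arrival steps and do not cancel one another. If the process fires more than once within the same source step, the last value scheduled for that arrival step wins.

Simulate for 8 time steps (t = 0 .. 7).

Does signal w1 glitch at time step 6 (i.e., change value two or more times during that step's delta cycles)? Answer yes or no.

no

t=0 Δ0: clk=0 w1=1 w4=1 w5=1 w7=0 w0=1 w6=0 w3=0 w2=1
  Δ1: clk:0→1
  Δ2: w2:1→0
  Δ3: w1:1→0
  Δ4: w6:0→1
  (4Δ to stable)
t=1 Δ0: clk=1 w1=0 w4=1 w5=1 w7=0 w0=1 w6=1 w3=0 w2=0
  Δ1: clk:1→0
  (1Δ to stable)
t=2 Δ0: clk=0 w1=0 w4=1 w5=1 w7=0 w0=1 w6=1 w3=0 w2=0
  Δ1: clk:0→1
  Δ2: w5:1→0
  Δ3: w6:1→0
  (3Δ to stable)
t=3 Δ0: clk=1 w1=0 w4=1 w5=0 w7=0 w0=1 w6=0 w3=0 w2=0
  Δ1: clk:1→0
  (1Δ to stable)
t=4 Δ0: clk=0 w1=0 w4=1 w5=0 w7=0 w0=1 w6=0 w3=0 w2=0
  Δ1: clk:0→1
  Δ2: w4:1→0, w7:0→1, w2:0→1
  Δ3: w1:0→1, w3:0→1
  Δ4: w1:1→0, w6:0→1
  Δ5: w6:1→0
  (5Δ to stable)
t=5 Δ0: clk=1 w1=0 w4=0 w5=0 w7=1 w0=1 w6=0 w3=1 w2=1
  Δ1: clk:1→0, w0:1→0
  Δ2: w3:1→0
  Δ3: w1:0→1
  Δ4: w6:0→1
  (4Δ to stable)
t=6 Δ0: clk=0 w1=1 w4=0 w5=0 w7=1 w0=0 w6=1 w3=0 w2=1
  Δ1: clk:0→1
  Δ2: w4:0→1, w2:1→0
  Δ3: w1:1→0
  Δ4: w6:1→0
  (4Δ to stable)
t=7 Δ0: clk=1 w1=0 w4=1 w5=0 w7=1 w0=0 w6=0 w3=0 w2=0
  Δ1: clk:1→0, w0:0→1
  Δ2: w3:0→1
  Δ3: w1:0→1
  Δ4: w6:0→1
  (4Δ to stable)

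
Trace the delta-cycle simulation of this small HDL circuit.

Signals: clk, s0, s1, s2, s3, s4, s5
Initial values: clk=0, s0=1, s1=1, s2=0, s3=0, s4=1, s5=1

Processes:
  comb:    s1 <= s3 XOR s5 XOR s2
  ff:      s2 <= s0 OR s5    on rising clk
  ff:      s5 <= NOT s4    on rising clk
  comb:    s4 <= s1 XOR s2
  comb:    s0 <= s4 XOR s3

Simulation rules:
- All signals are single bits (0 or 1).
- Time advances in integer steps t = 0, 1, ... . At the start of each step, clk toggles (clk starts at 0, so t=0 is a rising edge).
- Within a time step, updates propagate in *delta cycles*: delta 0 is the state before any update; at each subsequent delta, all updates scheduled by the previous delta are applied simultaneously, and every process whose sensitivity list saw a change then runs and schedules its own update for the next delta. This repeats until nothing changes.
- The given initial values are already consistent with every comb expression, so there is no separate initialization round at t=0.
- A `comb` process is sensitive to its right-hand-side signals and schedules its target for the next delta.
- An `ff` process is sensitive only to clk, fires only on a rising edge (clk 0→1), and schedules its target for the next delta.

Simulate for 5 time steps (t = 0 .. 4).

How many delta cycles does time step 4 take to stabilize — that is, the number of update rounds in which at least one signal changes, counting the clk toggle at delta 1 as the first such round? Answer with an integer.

t0.Δ0 s3=0 clk=0 s5=1 s0=1 s1=1 s2=0 s4=1
t0.Δ1 s3=0 clk=1 s5=1 s0=1 s1=1 s2=0 s4=1
t0.Δ2 s3=0 clk=1 s5=0 s0=1 s1=1 s2=1 s4=1
t0.Δ3 s3=0 clk=1 s5=0 s0=1 s1=1 s2=1 s4=0
t0.Δ4 s3=0 clk=1 s5=0 s0=0 s1=1 s2=1 s4=0
t1.Δ0 s3=0 clk=1 s5=0 s0=0 s1=1 s2=1 s4=0
t1.Δ1 s3=0 clk=0 s5=0 s0=0 s1=1 s2=1 s4=0
t2.Δ0 s3=0 clk=0 s5=0 s0=0 s1=1 s2=1 s4=0
t2.Δ1 s3=0 clk=1 s5=0 s0=0 s1=1 s2=1 s4=0
t2.Δ2 s3=0 clk=1 s5=1 s0=0 s1=1 s2=0 s4=0
t2.Δ3 s3=0 clk=1 s5=1 s0=0 s1=1 s2=0 s4=1
t2.Δ4 s3=0 clk=1 s5=1 s0=1 s1=1 s2=0 s4=1
t3.Δ0 s3=0 clk=1 s5=1 s0=1 s1=1 s2=0 s4=1
t3.Δ1 s3=0 clk=0 s5=1 s0=1 s1=1 s2=0 s4=1
t4.Δ0 s3=0 clk=0 s5=1 s0=1 s1=1 s2=0 s4=1
t4.Δ1 s3=0 clk=1 s5=1 s0=1 s1=1 s2=0 s4=1
t4.Δ2 s3=0 clk=1 s5=0 s0=1 s1=1 s2=1 s4=1
t4.Δ3 s3=0 clk=1 s5=0 s0=1 s1=1 s2=1 s4=0
t4.Δ4 s3=0 clk=1 s5=0 s0=0 s1=1 s2=1 s4=0

4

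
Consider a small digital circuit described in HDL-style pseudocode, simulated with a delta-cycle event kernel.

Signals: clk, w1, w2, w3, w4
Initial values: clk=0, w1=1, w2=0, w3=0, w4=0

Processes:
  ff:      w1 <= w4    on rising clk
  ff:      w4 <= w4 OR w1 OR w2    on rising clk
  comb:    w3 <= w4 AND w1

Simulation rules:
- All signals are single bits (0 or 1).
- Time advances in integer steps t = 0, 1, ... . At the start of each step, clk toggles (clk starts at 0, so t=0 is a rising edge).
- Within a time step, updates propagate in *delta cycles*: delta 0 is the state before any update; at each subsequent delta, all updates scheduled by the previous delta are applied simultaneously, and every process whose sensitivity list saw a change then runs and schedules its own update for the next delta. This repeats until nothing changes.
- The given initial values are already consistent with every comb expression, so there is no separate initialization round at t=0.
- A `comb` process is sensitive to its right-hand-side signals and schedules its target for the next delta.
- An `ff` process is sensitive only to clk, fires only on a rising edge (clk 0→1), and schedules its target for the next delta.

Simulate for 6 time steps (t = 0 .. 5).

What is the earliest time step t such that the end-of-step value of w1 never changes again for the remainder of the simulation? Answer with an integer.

2

t=0 Δ0: w1=1 w4=0 w3=0 clk=0 w2=0
  Δ1: clk:0→1
  Δ2: w1:1→0, w4:0→1
  (2Δ to stable)
t=1 Δ0: w1=0 w4=1 w3=0 clk=1 w2=0
  Δ1: clk:1→0
  (1Δ to stable)
t=2 Δ0: w1=0 w4=1 w3=0 clk=0 w2=0
  Δ1: clk:0→1
  Δ2: w1:0→1
  Δ3: w3:0→1
  (3Δ to stable)
t=3 Δ0: w1=1 w4=1 w3=1 clk=1 w2=0
  Δ1: clk:1→0
  (1Δ to stable)
t=4 Δ0: w1=1 w4=1 w3=1 clk=0 w2=0
  Δ1: clk:0→1
  (1Δ to stable)
t=5 Δ0: w1=1 w4=1 w3=1 clk=1 w2=0
  Δ1: clk:1→0
  (1Δ to stable)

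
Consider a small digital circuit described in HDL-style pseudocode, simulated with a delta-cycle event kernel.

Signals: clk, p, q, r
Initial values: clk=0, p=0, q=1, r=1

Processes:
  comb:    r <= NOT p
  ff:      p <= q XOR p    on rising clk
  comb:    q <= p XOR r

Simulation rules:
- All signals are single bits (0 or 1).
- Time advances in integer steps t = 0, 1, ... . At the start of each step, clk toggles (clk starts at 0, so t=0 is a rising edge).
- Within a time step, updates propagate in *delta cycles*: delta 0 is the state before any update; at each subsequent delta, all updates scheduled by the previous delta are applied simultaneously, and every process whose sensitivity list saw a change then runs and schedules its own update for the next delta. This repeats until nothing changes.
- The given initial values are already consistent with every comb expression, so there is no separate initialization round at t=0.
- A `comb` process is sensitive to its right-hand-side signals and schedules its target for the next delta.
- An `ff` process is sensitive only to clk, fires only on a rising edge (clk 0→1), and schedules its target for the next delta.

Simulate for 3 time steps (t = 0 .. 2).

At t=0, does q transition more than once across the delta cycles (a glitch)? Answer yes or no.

t0.Δ0 clk=0 p=0 q=1 r=1
t0.Δ1 clk=1 p=0 q=1 r=1
t0.Δ2 clk=1 p=1 q=1 r=1
t0.Δ3 clk=1 p=1 q=0 r=0
t0.Δ4 clk=1 p=1 q=1 r=0
t1.Δ0 clk=1 p=1 q=1 r=0
t1.Δ1 clk=0 p=1 q=1 r=0
t2.Δ0 clk=0 p=1 q=1 r=0
t2.Δ1 clk=1 p=1 q=1 r=0
t2.Δ2 clk=1 p=0 q=1 r=0
t2.Δ3 clk=1 p=0 q=0 r=1
t2.Δ4 clk=1 p=0 q=1 r=1

yes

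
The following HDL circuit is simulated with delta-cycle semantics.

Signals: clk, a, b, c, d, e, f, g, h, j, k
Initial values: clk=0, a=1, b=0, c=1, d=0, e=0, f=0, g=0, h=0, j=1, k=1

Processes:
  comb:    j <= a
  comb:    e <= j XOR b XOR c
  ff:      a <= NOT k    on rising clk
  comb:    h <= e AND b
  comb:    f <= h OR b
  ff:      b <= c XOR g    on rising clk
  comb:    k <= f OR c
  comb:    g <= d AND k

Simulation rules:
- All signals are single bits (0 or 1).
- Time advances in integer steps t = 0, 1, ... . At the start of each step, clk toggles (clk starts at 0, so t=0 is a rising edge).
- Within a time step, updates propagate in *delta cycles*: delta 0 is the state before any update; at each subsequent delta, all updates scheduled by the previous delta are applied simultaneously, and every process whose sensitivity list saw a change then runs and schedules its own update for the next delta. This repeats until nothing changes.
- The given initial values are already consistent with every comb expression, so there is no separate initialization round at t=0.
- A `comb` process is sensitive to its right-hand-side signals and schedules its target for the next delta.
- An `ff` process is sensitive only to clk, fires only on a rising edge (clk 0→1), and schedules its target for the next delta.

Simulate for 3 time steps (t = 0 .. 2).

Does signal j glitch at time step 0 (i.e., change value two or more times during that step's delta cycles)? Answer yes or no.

t=0 Δ0: e=0 g=0 b=0 f=0 d=0 c=1 k=1 clk=0 j=1 a=1 h=0
  Δ1: clk:0→1
  Δ2: b:0→1, a:1→0
  Δ3: e:0→1, f:0→1, j:1→0
  Δ4: e:1→0, h:0→1
  Δ5: h:1→0
  (5Δ to stable)
t=1 Δ0: e=0 g=0 b=1 f=1 d=0 c=1 k=1 clk=1 j=0 a=0 h=0
  Δ1: clk:1→0
  (1Δ to stable)
t=2 Δ0: e=0 g=0 b=1 f=1 d=0 c=1 k=1 clk=0 j=0 a=0 h=0
  Δ1: clk:0→1
  (1Δ to stable)

no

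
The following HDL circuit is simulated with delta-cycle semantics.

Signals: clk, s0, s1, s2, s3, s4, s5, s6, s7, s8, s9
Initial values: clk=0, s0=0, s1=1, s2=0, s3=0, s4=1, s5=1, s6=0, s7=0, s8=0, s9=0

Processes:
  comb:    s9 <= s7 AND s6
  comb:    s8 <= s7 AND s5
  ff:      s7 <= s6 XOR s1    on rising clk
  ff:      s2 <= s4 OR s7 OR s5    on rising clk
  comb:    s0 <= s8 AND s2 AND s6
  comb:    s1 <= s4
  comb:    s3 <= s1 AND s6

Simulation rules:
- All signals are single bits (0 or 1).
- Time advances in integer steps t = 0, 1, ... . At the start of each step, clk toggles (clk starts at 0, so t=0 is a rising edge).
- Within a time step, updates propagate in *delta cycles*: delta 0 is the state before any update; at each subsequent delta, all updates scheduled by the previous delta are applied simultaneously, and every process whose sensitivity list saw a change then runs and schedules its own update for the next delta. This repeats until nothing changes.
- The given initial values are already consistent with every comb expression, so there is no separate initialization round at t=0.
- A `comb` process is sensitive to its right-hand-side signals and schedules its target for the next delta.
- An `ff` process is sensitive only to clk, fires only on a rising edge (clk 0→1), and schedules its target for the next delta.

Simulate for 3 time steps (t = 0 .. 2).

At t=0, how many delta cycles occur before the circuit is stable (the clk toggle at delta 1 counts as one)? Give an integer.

3

t0.Δ0 s2=0 s4=1 s7=0 s6=0 clk=0 s5=1 s9=0 s0=0 s3=0 s8=0 s1=1
t0.Δ1 s2=0 s4=1 s7=0 s6=0 clk=1 s5=1 s9=0 s0=0 s3=0 s8=0 s1=1
t0.Δ2 s2=1 s4=1 s7=1 s6=0 clk=1 s5=1 s9=0 s0=0 s3=0 s8=0 s1=1
t0.Δ3 s2=1 s4=1 s7=1 s6=0 clk=1 s5=1 s9=0 s0=0 s3=0 s8=1 s1=1
t1.Δ0 s2=1 s4=1 s7=1 s6=0 clk=1 s5=1 s9=0 s0=0 s3=0 s8=1 s1=1
t1.Δ1 s2=1 s4=1 s7=1 s6=0 clk=0 s5=1 s9=0 s0=0 s3=0 s8=1 s1=1
t2.Δ0 s2=1 s4=1 s7=1 s6=0 clk=0 s5=1 s9=0 s0=0 s3=0 s8=1 s1=1
t2.Δ1 s2=1 s4=1 s7=1 s6=0 clk=1 s5=1 s9=0 s0=0 s3=0 s8=1 s1=1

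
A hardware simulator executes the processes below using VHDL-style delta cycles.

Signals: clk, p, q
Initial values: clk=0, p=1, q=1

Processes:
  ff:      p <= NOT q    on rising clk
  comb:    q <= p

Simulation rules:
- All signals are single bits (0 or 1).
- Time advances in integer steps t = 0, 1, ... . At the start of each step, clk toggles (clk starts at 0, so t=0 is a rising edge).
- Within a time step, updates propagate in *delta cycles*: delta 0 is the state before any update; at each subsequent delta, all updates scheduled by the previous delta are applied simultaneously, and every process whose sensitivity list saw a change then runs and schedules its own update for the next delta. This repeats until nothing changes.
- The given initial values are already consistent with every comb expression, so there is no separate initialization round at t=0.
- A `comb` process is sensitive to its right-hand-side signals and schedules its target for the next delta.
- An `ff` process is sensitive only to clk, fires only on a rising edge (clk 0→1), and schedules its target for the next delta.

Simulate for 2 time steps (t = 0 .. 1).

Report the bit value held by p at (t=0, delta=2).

t0.Δ0 clk=0 p=1 q=1
t0.Δ1 clk=1 p=1 q=1
t0.Δ2 clk=1 p=0 q=1
t0.Δ3 clk=1 p=0 q=0
t1.Δ0 clk=1 p=0 q=0
t1.Δ1 clk=0 p=0 q=0

0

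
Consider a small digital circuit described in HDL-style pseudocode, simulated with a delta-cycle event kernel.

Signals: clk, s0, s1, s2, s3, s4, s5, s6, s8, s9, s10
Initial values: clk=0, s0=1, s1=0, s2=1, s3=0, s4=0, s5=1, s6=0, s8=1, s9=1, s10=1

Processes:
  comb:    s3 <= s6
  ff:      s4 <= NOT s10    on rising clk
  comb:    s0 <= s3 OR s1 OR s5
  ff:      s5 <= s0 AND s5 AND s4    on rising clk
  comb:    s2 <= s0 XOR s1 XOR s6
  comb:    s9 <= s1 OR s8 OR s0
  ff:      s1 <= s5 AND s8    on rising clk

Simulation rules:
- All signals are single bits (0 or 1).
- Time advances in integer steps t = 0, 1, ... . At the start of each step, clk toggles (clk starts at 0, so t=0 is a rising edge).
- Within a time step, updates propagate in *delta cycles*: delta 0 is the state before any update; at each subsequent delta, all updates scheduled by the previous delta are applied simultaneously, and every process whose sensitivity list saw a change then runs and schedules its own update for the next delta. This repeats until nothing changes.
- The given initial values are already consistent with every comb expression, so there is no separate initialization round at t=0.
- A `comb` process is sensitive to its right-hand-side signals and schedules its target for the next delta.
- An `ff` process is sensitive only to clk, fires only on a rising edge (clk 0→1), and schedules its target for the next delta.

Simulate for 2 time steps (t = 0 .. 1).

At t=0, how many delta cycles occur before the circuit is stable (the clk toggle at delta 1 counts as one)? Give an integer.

t=0 Δ0: s8=1 clk=0 s4=0 s2=1 s3=0 s1=0 s0=1 s10=1 s5=1 s9=1 s6=0
  Δ1: clk:0→1
  Δ2: s1:0→1, s5:1→0
  Δ3: s2:1→0
  (3Δ to stable)
t=1 Δ0: s8=1 clk=1 s4=0 s2=0 s3=0 s1=1 s0=1 s10=1 s5=0 s9=1 s6=0
  Δ1: clk:1→0
  (1Δ to stable)

3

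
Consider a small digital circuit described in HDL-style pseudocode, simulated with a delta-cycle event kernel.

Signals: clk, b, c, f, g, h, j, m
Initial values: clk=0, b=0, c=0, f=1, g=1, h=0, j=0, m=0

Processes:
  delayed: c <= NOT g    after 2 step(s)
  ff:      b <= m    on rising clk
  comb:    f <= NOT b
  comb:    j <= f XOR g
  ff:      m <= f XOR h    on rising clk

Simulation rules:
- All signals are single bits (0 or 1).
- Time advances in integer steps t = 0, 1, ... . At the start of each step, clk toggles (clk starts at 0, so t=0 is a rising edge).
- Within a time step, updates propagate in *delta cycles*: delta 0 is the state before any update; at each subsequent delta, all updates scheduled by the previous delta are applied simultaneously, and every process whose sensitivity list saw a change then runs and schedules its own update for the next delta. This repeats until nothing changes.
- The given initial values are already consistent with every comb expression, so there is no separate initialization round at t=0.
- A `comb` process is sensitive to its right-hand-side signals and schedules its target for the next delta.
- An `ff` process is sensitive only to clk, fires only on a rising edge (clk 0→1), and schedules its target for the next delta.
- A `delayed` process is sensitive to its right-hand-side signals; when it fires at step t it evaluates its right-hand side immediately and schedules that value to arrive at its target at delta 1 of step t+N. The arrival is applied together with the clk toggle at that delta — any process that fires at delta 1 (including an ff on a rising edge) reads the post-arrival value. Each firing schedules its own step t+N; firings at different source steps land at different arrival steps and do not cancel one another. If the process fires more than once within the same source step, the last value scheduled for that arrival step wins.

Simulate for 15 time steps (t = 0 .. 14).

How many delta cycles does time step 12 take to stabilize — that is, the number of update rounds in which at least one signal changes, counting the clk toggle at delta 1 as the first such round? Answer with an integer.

[bits: g,f,j,b,clk,h,c,m]
t=0: Δ0=11000000 Δ1=11001000 Δ2=11001001 | 2Δ
t=1: Δ0=11001001 Δ1=11000001 | 1Δ
t=2: Δ0=11000001 Δ1=11001001 Δ2=11011001 Δ3=10011001 Δ4=10111001 | 4Δ
t=3: Δ0=10111001 Δ1=10110001 | 1Δ
t=4: Δ0=10110001 Δ1=10111001 Δ2=10111000 | 2Δ
t=5: Δ0=10111000 Δ1=10110000 | 1Δ
t=6: Δ0=10110000 Δ1=10111000 Δ2=10101000 Δ3=11101000 Δ4=11001000 | 4Δ
t=7: Δ0=11001000 Δ1=11000000 | 1Δ
t=8: Δ0=11000000 Δ1=11001000 Δ2=11001001 | 2Δ
t=9: Δ0=11001001 Δ1=11000001 | 1Δ
t=10: Δ0=11000001 Δ1=11001001 Δ2=11011001 Δ3=10011001 Δ4=10111001 | 4Δ
t=11: Δ0=10111001 Δ1=10110001 | 1Δ
t=12: Δ0=10110001 Δ1=10111001 Δ2=10111000 | 2Δ
t=13: Δ0=10111000 Δ1=10110000 | 1Δ
t=14: Δ0=10110000 Δ1=10111000 Δ2=10101000 Δ3=11101000 Δ4=11001000 | 4Δ

2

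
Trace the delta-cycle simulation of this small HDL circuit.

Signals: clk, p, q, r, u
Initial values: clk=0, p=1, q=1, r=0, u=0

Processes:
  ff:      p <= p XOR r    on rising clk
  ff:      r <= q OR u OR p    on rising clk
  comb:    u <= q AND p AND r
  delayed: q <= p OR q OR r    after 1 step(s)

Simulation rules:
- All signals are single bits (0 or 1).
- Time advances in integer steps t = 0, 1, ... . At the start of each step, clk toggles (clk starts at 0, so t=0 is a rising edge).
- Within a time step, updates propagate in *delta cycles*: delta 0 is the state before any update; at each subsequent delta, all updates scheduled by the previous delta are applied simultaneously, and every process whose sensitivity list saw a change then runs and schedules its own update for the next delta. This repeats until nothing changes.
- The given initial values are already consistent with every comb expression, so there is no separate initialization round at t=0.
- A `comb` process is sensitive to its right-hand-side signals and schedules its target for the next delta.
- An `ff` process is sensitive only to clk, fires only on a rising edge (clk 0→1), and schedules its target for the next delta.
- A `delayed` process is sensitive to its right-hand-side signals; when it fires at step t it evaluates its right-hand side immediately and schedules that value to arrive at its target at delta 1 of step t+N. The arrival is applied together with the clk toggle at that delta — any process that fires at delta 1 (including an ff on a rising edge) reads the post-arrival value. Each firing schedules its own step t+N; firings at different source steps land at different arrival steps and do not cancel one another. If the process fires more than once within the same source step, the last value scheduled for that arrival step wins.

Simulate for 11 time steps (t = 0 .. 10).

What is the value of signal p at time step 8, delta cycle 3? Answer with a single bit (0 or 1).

t=0 Δ0: clk=0 r=0 p=1 u=0 q=1
  Δ1: clk:0→1
  Δ2: r:0→1
  Δ3: u:0→1
  (3Δ to stable)
t=1 Δ0: clk=1 r=1 p=1 u=1 q=1
  Δ1: clk:1→0
  (1Δ to stable)
t=2 Δ0: clk=0 r=1 p=1 u=1 q=1
  Δ1: clk:0→1
  Δ2: p:1→0
  Δ3: u:1→0
  (3Δ to stable)
t=3 Δ0: clk=1 r=1 p=0 u=0 q=1
  Δ1: clk:1→0
  (1Δ to stable)
t=4 Δ0: clk=0 r=1 p=0 u=0 q=1
  Δ1: clk:0→1
  Δ2: p:0→1
  Δ3: u:0→1
  (3Δ to stable)
t=5 Δ0: clk=1 r=1 p=1 u=1 q=1
  Δ1: clk:1→0
  (1Δ to stable)
t=6 Δ0: clk=0 r=1 p=1 u=1 q=1
  Δ1: clk:0→1
  Δ2: p:1→0
  Δ3: u:1→0
  (3Δ to stable)
t=7 Δ0: clk=1 r=1 p=0 u=0 q=1
  Δ1: clk:1→0
  (1Δ to stable)
t=8 Δ0: clk=0 r=1 p=0 u=0 q=1
  Δ1: clk:0→1
  Δ2: p:0→1
  Δ3: u:0→1
  (3Δ to stable)
t=9 Δ0: clk=1 r=1 p=1 u=1 q=1
  Δ1: clk:1→0
  (1Δ to stable)
t=10 Δ0: clk=0 r=1 p=1 u=1 q=1
  Δ1: clk:0→1
  Δ2: p:1→0
  Δ3: u:1→0
  (3Δ to stable)

1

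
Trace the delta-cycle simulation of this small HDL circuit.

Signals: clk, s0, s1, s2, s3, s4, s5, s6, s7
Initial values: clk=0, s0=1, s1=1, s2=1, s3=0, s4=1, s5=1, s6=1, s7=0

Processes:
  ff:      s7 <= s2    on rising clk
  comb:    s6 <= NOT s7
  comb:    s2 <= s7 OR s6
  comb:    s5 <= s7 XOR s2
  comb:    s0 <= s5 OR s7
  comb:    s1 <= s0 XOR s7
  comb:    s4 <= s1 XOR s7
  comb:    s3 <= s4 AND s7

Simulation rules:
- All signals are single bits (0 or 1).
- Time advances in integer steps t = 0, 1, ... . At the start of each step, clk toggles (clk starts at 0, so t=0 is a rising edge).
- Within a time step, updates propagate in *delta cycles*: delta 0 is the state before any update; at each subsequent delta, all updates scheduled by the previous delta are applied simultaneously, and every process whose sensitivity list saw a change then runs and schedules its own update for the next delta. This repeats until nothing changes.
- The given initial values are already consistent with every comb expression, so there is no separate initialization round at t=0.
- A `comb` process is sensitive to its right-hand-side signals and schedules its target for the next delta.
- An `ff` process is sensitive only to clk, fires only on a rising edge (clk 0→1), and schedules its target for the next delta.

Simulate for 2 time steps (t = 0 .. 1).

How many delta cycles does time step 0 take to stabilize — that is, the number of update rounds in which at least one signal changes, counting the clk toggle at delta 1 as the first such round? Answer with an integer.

[bits: s5,s4,s3,s7,s2,s1,clk,s0,s6]
t=0: Δ0=110011011 Δ1=110011111 Δ2=110111111 Δ3=001110110 Δ4=010110110 Δ5=011110110 | 5Δ
t=1: Δ0=011110110 Δ1=011110010 | 1Δ

5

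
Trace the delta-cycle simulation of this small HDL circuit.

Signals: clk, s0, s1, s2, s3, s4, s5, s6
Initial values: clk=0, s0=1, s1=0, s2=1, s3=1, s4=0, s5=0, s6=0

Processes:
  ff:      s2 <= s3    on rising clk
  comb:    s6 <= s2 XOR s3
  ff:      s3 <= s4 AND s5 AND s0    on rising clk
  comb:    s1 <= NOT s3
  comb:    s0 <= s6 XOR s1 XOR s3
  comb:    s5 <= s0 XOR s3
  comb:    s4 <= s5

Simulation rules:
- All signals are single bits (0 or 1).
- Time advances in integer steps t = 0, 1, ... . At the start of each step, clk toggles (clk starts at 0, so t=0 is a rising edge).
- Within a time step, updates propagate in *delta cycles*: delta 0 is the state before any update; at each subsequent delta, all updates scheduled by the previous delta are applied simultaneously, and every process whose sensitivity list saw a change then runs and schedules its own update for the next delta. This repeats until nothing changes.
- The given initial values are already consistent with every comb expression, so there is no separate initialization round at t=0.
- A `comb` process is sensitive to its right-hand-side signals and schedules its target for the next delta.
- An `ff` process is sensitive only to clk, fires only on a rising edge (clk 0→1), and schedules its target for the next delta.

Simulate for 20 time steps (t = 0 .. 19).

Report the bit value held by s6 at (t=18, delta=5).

1

t0.Δ0 s1=0 s0=1 s5=0 s3=1 s2=1 s4=0 s6=0 clk=0
t0.Δ1 s1=0 s0=1 s5=0 s3=1 s2=1 s4=0 s6=0 clk=1
t0.Δ2 s1=0 s0=1 s5=0 s3=0 s2=1 s4=0 s6=0 clk=1
t0.Δ3 s1=1 s0=0 s5=1 s3=0 s2=1 s4=0 s6=1 clk=1
t0.Δ4 s1=1 s0=0 s5=0 s3=0 s2=1 s4=1 s6=1 clk=1
t0.Δ5 s1=1 s0=0 s5=0 s3=0 s2=1 s4=0 s6=1 clk=1
t1.Δ0 s1=1 s0=0 s5=0 s3=0 s2=1 s4=0 s6=1 clk=1
t1.Δ1 s1=1 s0=0 s5=0 s3=0 s2=1 s4=0 s6=1 clk=0
t2.Δ0 s1=1 s0=0 s5=0 s3=0 s2=1 s4=0 s6=1 clk=0
t2.Δ1 s1=1 s0=0 s5=0 s3=0 s2=1 s4=0 s6=1 clk=1
t2.Δ2 s1=1 s0=0 s5=0 s3=0 s2=0 s4=0 s6=1 clk=1
t2.Δ3 s1=1 s0=0 s5=0 s3=0 s2=0 s4=0 s6=0 clk=1
t2.Δ4 s1=1 s0=1 s5=0 s3=0 s2=0 s4=0 s6=0 clk=1
t2.Δ5 s1=1 s0=1 s5=1 s3=0 s2=0 s4=0 s6=0 clk=1
t2.Δ6 s1=1 s0=1 s5=1 s3=0 s2=0 s4=1 s6=0 clk=1
t3.Δ0 s1=1 s0=1 s5=1 s3=0 s2=0 s4=1 s6=0 clk=1
t3.Δ1 s1=1 s0=1 s5=1 s3=0 s2=0 s4=1 s6=0 clk=0
t4.Δ0 s1=1 s0=1 s5=1 s3=0 s2=0 s4=1 s6=0 clk=0
t4.Δ1 s1=1 s0=1 s5=1 s3=0 s2=0 s4=1 s6=0 clk=1
t4.Δ2 s1=1 s0=1 s5=1 s3=1 s2=0 s4=1 s6=0 clk=1
t4.Δ3 s1=0 s0=0 s5=0 s3=1 s2=0 s4=1 s6=1 clk=1
t4.Δ4 s1=0 s0=0 s5=1 s3=1 s2=0 s4=0 s6=1 clk=1
t4.Δ5 s1=0 s0=0 s5=1 s3=1 s2=0 s4=1 s6=1 clk=1
t5.Δ0 s1=0 s0=0 s5=1 s3=1 s2=0 s4=1 s6=1 clk=1
t5.Δ1 s1=0 s0=0 s5=1 s3=1 s2=0 s4=1 s6=1 clk=0
t6.Δ0 s1=0 s0=0 s5=1 s3=1 s2=0 s4=1 s6=1 clk=0
t6.Δ1 s1=0 s0=0 s5=1 s3=1 s2=0 s4=1 s6=1 clk=1
t6.Δ2 s1=0 s0=0 s5=1 s3=0 s2=1 s4=1 s6=1 clk=1
t6.Δ3 s1=1 s0=1 s5=0 s3=0 s2=1 s4=1 s6=1 clk=1
t6.Δ4 s1=1 s0=0 s5=1 s3=0 s2=1 s4=0 s6=1 clk=1
t6.Δ5 s1=1 s0=0 s5=0 s3=0 s2=1 s4=1 s6=1 clk=1
t6.Δ6 s1=1 s0=0 s5=0 s3=0 s2=1 s4=0 s6=1 clk=1
t7.Δ0 s1=1 s0=0 s5=0 s3=0 s2=1 s4=0 s6=1 clk=1
t7.Δ1 s1=1 s0=0 s5=0 s3=0 s2=1 s4=0 s6=1 clk=0
t8.Δ0 s1=1 s0=0 s5=0 s3=0 s2=1 s4=0 s6=1 clk=0
t8.Δ1 s1=1 s0=0 s5=0 s3=0 s2=1 s4=0 s6=1 clk=1
t8.Δ2 s1=1 s0=0 s5=0 s3=0 s2=0 s4=0 s6=1 clk=1
t8.Δ3 s1=1 s0=0 s5=0 s3=0 s2=0 s4=0 s6=0 clk=1
t8.Δ4 s1=1 s0=1 s5=0 s3=0 s2=0 s4=0 s6=0 clk=1
t8.Δ5 s1=1 s0=1 s5=1 s3=0 s2=0 s4=0 s6=0 clk=1
t8.Δ6 s1=1 s0=1 s5=1 s3=0 s2=0 s4=1 s6=0 clk=1
t9.Δ0 s1=1 s0=1 s5=1 s3=0 s2=0 s4=1 s6=0 clk=1
t9.Δ1 s1=1 s0=1 s5=1 s3=0 s2=0 s4=1 s6=0 clk=0
t10.Δ0 s1=1 s0=1 s5=1 s3=0 s2=0 s4=1 s6=0 clk=0
t10.Δ1 s1=1 s0=1 s5=1 s3=0 s2=0 s4=1 s6=0 clk=1
t10.Δ2 s1=1 s0=1 s5=1 s3=1 s2=0 s4=1 s6=0 clk=1
t10.Δ3 s1=0 s0=0 s5=0 s3=1 s2=0 s4=1 s6=1 clk=1
t10.Δ4 s1=0 s0=0 s5=1 s3=1 s2=0 s4=0 s6=1 clk=1
t10.Δ5 s1=0 s0=0 s5=1 s3=1 s2=0 s4=1 s6=1 clk=1
t11.Δ0 s1=0 s0=0 s5=1 s3=1 s2=0 s4=1 s6=1 clk=1
t11.Δ1 s1=0 s0=0 s5=1 s3=1 s2=0 s4=1 s6=1 clk=0
t12.Δ0 s1=0 s0=0 s5=1 s3=1 s2=0 s4=1 s6=1 clk=0
t12.Δ1 s1=0 s0=0 s5=1 s3=1 s2=0 s4=1 s6=1 clk=1
t12.Δ2 s1=0 s0=0 s5=1 s3=0 s2=1 s4=1 s6=1 clk=1
t12.Δ3 s1=1 s0=1 s5=0 s3=0 s2=1 s4=1 s6=1 clk=1
t12.Δ4 s1=1 s0=0 s5=1 s3=0 s2=1 s4=0 s6=1 clk=1
t12.Δ5 s1=1 s0=0 s5=0 s3=0 s2=1 s4=1 s6=1 clk=1
t12.Δ6 s1=1 s0=0 s5=0 s3=0 s2=1 s4=0 s6=1 clk=1
t13.Δ0 s1=1 s0=0 s5=0 s3=0 s2=1 s4=0 s6=1 clk=1
t13.Δ1 s1=1 s0=0 s5=0 s3=0 s2=1 s4=0 s6=1 clk=0
t14.Δ0 s1=1 s0=0 s5=0 s3=0 s2=1 s4=0 s6=1 clk=0
t14.Δ1 s1=1 s0=0 s5=0 s3=0 s2=1 s4=0 s6=1 clk=1
t14.Δ2 s1=1 s0=0 s5=0 s3=0 s2=0 s4=0 s6=1 clk=1
t14.Δ3 s1=1 s0=0 s5=0 s3=0 s2=0 s4=0 s6=0 clk=1
t14.Δ4 s1=1 s0=1 s5=0 s3=0 s2=0 s4=0 s6=0 clk=1
t14.Δ5 s1=1 s0=1 s5=1 s3=0 s2=0 s4=0 s6=0 clk=1
t14.Δ6 s1=1 s0=1 s5=1 s3=0 s2=0 s4=1 s6=0 clk=1
t15.Δ0 s1=1 s0=1 s5=1 s3=0 s2=0 s4=1 s6=0 clk=1
t15.Δ1 s1=1 s0=1 s5=1 s3=0 s2=0 s4=1 s6=0 clk=0
t16.Δ0 s1=1 s0=1 s5=1 s3=0 s2=0 s4=1 s6=0 clk=0
t16.Δ1 s1=1 s0=1 s5=1 s3=0 s2=0 s4=1 s6=0 clk=1
t16.Δ2 s1=1 s0=1 s5=1 s3=1 s2=0 s4=1 s6=0 clk=1
t16.Δ3 s1=0 s0=0 s5=0 s3=1 s2=0 s4=1 s6=1 clk=1
t16.Δ4 s1=0 s0=0 s5=1 s3=1 s2=0 s4=0 s6=1 clk=1
t16.Δ5 s1=0 s0=0 s5=1 s3=1 s2=0 s4=1 s6=1 clk=1
t17.Δ0 s1=0 s0=0 s5=1 s3=1 s2=0 s4=1 s6=1 clk=1
t17.Δ1 s1=0 s0=0 s5=1 s3=1 s2=0 s4=1 s6=1 clk=0
t18.Δ0 s1=0 s0=0 s5=1 s3=1 s2=0 s4=1 s6=1 clk=0
t18.Δ1 s1=0 s0=0 s5=1 s3=1 s2=0 s4=1 s6=1 clk=1
t18.Δ2 s1=0 s0=0 s5=1 s3=0 s2=1 s4=1 s6=1 clk=1
t18.Δ3 s1=1 s0=1 s5=0 s3=0 s2=1 s4=1 s6=1 clk=1
t18.Δ4 s1=1 s0=0 s5=1 s3=0 s2=1 s4=0 s6=1 clk=1
t18.Δ5 s1=1 s0=0 s5=0 s3=0 s2=1 s4=1 s6=1 clk=1
t18.Δ6 s1=1 s0=0 s5=0 s3=0 s2=1 s4=0 s6=1 clk=1
t19.Δ0 s1=1 s0=0 s5=0 s3=0 s2=1 s4=0 s6=1 clk=1
t19.Δ1 s1=1 s0=0 s5=0 s3=0 s2=1 s4=0 s6=1 clk=0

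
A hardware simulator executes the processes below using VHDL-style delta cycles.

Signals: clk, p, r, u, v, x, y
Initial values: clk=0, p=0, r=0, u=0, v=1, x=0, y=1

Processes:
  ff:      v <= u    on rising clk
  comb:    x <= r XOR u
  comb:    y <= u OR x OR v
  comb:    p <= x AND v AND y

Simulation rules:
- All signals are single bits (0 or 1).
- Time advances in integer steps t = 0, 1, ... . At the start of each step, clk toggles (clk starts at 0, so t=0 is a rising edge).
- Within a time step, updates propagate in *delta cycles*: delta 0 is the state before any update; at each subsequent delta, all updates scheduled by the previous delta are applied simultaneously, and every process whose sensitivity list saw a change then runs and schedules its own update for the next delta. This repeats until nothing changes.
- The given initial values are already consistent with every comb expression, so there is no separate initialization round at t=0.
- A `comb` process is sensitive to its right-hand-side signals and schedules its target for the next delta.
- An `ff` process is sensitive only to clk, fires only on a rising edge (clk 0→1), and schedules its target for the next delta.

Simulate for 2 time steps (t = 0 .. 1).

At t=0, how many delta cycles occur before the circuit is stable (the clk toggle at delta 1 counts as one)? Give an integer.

3

t=0 Δ0: p=0 x=0 v=1 y=1 r=0 u=0 clk=0
  Δ1: clk:0→1
  Δ2: v:1→0
  Δ3: y:1→0
  (3Δ to stable)
t=1 Δ0: p=0 x=0 v=0 y=0 r=0 u=0 clk=1
  Δ1: clk:1→0
  (1Δ to stable)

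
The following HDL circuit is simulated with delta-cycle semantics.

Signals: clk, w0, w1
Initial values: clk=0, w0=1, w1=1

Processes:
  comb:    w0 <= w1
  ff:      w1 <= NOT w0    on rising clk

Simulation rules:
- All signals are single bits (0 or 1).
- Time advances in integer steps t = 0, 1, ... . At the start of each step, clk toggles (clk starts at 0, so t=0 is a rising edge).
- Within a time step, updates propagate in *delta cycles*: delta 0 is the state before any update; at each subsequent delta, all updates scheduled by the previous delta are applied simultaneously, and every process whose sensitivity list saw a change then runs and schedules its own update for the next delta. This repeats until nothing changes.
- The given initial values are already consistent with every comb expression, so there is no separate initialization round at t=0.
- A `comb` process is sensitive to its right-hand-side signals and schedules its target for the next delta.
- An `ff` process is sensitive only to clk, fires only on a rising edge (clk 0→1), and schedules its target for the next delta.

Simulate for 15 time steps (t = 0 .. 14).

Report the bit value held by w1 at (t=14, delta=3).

1

t0.Δ0 w0=1 w1=1 clk=0
t0.Δ1 w0=1 w1=1 clk=1
t0.Δ2 w0=1 w1=0 clk=1
t0.Δ3 w0=0 w1=0 clk=1
t1.Δ0 w0=0 w1=0 clk=1
t1.Δ1 w0=0 w1=0 clk=0
t2.Δ0 w0=0 w1=0 clk=0
t2.Δ1 w0=0 w1=0 clk=1
t2.Δ2 w0=0 w1=1 clk=1
t2.Δ3 w0=1 w1=1 clk=1
t3.Δ0 w0=1 w1=1 clk=1
t3.Δ1 w0=1 w1=1 clk=0
t4.Δ0 w0=1 w1=1 clk=0
t4.Δ1 w0=1 w1=1 clk=1
t4.Δ2 w0=1 w1=0 clk=1
t4.Δ3 w0=0 w1=0 clk=1
t5.Δ0 w0=0 w1=0 clk=1
t5.Δ1 w0=0 w1=0 clk=0
t6.Δ0 w0=0 w1=0 clk=0
t6.Δ1 w0=0 w1=0 clk=1
t6.Δ2 w0=0 w1=1 clk=1
t6.Δ3 w0=1 w1=1 clk=1
t7.Δ0 w0=1 w1=1 clk=1
t7.Δ1 w0=1 w1=1 clk=0
t8.Δ0 w0=1 w1=1 clk=0
t8.Δ1 w0=1 w1=1 clk=1
t8.Δ2 w0=1 w1=0 clk=1
t8.Δ3 w0=0 w1=0 clk=1
t9.Δ0 w0=0 w1=0 clk=1
t9.Δ1 w0=0 w1=0 clk=0
t10.Δ0 w0=0 w1=0 clk=0
t10.Δ1 w0=0 w1=0 clk=1
t10.Δ2 w0=0 w1=1 clk=1
t10.Δ3 w0=1 w1=1 clk=1
t11.Δ0 w0=1 w1=1 clk=1
t11.Δ1 w0=1 w1=1 clk=0
t12.Δ0 w0=1 w1=1 clk=0
t12.Δ1 w0=1 w1=1 clk=1
t12.Δ2 w0=1 w1=0 clk=1
t12.Δ3 w0=0 w1=0 clk=1
t13.Δ0 w0=0 w1=0 clk=1
t13.Δ1 w0=0 w1=0 clk=0
t14.Δ0 w0=0 w1=0 clk=0
t14.Δ1 w0=0 w1=0 clk=1
t14.Δ2 w0=0 w1=1 clk=1
t14.Δ3 w0=1 w1=1 clk=1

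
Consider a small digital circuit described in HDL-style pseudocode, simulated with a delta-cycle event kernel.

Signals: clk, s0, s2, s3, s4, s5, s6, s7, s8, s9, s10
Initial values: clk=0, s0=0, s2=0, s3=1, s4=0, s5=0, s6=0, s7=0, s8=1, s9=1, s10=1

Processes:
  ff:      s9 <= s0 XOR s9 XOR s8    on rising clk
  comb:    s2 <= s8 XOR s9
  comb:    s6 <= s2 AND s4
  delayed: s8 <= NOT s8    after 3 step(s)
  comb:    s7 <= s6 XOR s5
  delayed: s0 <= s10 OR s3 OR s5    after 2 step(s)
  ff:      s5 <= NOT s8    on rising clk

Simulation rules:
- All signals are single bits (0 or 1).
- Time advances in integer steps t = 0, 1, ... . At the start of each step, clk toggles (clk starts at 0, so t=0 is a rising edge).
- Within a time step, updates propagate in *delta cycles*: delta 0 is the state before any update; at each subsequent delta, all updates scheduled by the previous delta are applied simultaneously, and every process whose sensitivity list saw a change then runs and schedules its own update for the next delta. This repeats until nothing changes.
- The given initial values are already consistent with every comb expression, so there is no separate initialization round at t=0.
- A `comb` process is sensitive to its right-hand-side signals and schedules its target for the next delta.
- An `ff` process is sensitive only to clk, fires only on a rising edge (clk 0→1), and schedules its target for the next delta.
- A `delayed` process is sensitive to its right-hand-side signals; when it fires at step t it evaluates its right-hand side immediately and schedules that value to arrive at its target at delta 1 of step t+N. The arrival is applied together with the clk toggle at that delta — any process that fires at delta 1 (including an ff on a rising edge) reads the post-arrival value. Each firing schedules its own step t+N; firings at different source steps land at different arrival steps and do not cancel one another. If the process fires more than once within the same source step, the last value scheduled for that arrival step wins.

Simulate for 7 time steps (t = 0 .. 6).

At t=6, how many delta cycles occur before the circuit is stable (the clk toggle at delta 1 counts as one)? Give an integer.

t0.Δ0 s9=1 s0=0 s3=1 s10=1 s8=1 s7=0 s4=0 s2=0 s6=0 clk=0 s5=0
t0.Δ1 s9=1 s0=0 s3=1 s10=1 s8=1 s7=0 s4=0 s2=0 s6=0 clk=1 s5=0
t0.Δ2 s9=0 s0=0 s3=1 s10=1 s8=1 s7=0 s4=0 s2=0 s6=0 clk=1 s5=0
t0.Δ3 s9=0 s0=0 s3=1 s10=1 s8=1 s7=0 s4=0 s2=1 s6=0 clk=1 s5=0
t1.Δ0 s9=0 s0=0 s3=1 s10=1 s8=1 s7=0 s4=0 s2=1 s6=0 clk=1 s5=0
t1.Δ1 s9=0 s0=0 s3=1 s10=1 s8=1 s7=0 s4=0 s2=1 s6=0 clk=0 s5=0
t2.Δ0 s9=0 s0=0 s3=1 s10=1 s8=1 s7=0 s4=0 s2=1 s6=0 clk=0 s5=0
t2.Δ1 s9=0 s0=0 s3=1 s10=1 s8=1 s7=0 s4=0 s2=1 s6=0 clk=1 s5=0
t2.Δ2 s9=1 s0=0 s3=1 s10=1 s8=1 s7=0 s4=0 s2=1 s6=0 clk=1 s5=0
t2.Δ3 s9=1 s0=0 s3=1 s10=1 s8=1 s7=0 s4=0 s2=0 s6=0 clk=1 s5=0
t3.Δ0 s9=1 s0=0 s3=1 s10=1 s8=1 s7=0 s4=0 s2=0 s6=0 clk=1 s5=0
t3.Δ1 s9=1 s0=0 s3=1 s10=1 s8=1 s7=0 s4=0 s2=0 s6=0 clk=0 s5=0
t4.Δ0 s9=1 s0=0 s3=1 s10=1 s8=1 s7=0 s4=0 s2=0 s6=0 clk=0 s5=0
t4.Δ1 s9=1 s0=0 s3=1 s10=1 s8=1 s7=0 s4=0 s2=0 s6=0 clk=1 s5=0
t4.Δ2 s9=0 s0=0 s3=1 s10=1 s8=1 s7=0 s4=0 s2=0 s6=0 clk=1 s5=0
t4.Δ3 s9=0 s0=0 s3=1 s10=1 s8=1 s7=0 s4=0 s2=1 s6=0 clk=1 s5=0
t5.Δ0 s9=0 s0=0 s3=1 s10=1 s8=1 s7=0 s4=0 s2=1 s6=0 clk=1 s5=0
t5.Δ1 s9=0 s0=0 s3=1 s10=1 s8=1 s7=0 s4=0 s2=1 s6=0 clk=0 s5=0
t6.Δ0 s9=0 s0=0 s3=1 s10=1 s8=1 s7=0 s4=0 s2=1 s6=0 clk=0 s5=0
t6.Δ1 s9=0 s0=0 s3=1 s10=1 s8=1 s7=0 s4=0 s2=1 s6=0 clk=1 s5=0
t6.Δ2 s9=1 s0=0 s3=1 s10=1 s8=1 s7=0 s4=0 s2=1 s6=0 clk=1 s5=0
t6.Δ3 s9=1 s0=0 s3=1 s10=1 s8=1 s7=0 s4=0 s2=0 s6=0 clk=1 s5=0

3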